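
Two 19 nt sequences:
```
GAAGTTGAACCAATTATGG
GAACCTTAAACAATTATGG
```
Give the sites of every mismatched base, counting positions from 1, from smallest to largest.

Differences at site 4 (G→C), site 5 (T→C), site 7 (G→T), site 10 (C→A).

4, 5, 7, 10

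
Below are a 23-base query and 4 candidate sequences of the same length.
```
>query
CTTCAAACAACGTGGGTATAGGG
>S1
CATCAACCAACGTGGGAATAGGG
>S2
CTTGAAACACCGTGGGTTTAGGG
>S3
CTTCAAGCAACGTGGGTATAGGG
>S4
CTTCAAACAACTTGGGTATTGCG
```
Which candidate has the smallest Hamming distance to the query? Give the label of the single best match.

S1 differs at 3 bases; S2 differs at 3 bases; S3 differs at 1 base; S4 differs at 3 bases. The closest is S3.

S3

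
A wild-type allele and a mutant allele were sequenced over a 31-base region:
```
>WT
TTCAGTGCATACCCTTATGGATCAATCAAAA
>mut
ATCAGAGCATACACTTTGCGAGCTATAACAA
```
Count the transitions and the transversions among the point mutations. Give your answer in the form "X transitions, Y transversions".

0 transitions, 10 transversions

Transitions (purine↔purine or pyrimidine↔pyrimidine): none.
Transversions (purine↔pyrimidine): 1 T→A, 6 T→A, 13 C→A, 17 A→T, 18 T→G, 19 G→C, 22 T→G, 24 A→T, 27 C→A, 29 A→C.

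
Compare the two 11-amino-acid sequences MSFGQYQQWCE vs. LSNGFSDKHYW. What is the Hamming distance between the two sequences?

9

The sequences differ at residues 1, 3, 5, 6, 7, 8, 9, 10, 11 (1-based) — 9 in total.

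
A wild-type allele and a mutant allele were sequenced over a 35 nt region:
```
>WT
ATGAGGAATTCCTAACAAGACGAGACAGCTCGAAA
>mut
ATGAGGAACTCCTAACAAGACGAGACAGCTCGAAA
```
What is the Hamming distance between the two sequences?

Mismatches (1-based): position 9: T→C.

1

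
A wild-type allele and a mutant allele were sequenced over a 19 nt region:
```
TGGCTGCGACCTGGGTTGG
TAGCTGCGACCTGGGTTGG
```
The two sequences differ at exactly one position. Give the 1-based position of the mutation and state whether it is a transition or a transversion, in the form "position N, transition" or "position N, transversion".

position 2, transition

The sequences differ only at position 2: G→A (purine→purine), a transition.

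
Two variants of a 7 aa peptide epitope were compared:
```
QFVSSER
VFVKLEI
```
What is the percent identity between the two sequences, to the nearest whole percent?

43%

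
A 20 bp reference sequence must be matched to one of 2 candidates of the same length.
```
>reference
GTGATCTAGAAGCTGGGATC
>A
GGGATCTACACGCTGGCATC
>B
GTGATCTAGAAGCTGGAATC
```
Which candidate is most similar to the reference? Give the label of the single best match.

B

A differs at 4 sites; B differs at 1 site. The closest is B.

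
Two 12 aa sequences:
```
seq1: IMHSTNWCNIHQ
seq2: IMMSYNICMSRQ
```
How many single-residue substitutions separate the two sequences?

6

Comparing position by position, 6 residues differ: 3 (H/M), 5 (T/Y), 7 (W/I), 9 (N/M), 10 (I/S), 11 (H/R).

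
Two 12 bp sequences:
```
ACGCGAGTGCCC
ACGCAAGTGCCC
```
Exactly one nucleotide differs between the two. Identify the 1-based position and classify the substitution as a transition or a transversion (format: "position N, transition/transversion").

position 5, transition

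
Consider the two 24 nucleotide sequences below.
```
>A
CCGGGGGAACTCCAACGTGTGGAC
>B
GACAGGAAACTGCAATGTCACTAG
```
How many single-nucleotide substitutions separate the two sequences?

12

The sequences differ at bases 1, 2, 3, 4, 7, 12, 16, 19, 20, 21, 22, 24 (1-based) — 12 in total.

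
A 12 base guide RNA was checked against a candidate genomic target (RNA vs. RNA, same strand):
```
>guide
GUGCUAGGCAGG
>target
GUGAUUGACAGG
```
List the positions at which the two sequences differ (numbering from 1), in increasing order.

4, 6, 8

Scanning 1-based: 4: C/A; 6: A/U; 8: G/A.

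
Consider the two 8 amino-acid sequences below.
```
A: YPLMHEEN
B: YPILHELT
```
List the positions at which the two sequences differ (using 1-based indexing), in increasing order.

3, 4, 7, 8

Scanning 1-based: 3: L/I; 4: M/L; 7: E/L; 8: N/T.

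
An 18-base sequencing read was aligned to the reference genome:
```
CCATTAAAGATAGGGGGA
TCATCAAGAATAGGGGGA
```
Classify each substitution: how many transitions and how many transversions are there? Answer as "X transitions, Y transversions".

4 transitions, 0 transversions

Transitions (purine↔purine or pyrimidine↔pyrimidine): 1 C→T, 5 T→C, 8 A→G, 9 G→A.
Transversions (purine↔pyrimidine): none.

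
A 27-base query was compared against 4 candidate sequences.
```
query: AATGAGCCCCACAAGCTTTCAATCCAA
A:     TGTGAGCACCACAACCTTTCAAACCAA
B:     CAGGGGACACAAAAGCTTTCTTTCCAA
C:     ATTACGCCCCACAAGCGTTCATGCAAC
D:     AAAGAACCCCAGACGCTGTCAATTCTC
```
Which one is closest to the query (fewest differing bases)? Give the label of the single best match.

A differs at 5 bases; B differs at 8 bases; C differs at 8 bases; D differs at 8 bases. The closest is A.

A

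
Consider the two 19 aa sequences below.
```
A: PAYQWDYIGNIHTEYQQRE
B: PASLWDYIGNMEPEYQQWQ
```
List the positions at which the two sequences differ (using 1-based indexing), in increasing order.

3, 4, 11, 12, 13, 18, 19

Scanning 1-based: 3: Y/S; 4: Q/L; 11: I/M; 12: H/E; 13: T/P; 18: R/W; 19: E/Q.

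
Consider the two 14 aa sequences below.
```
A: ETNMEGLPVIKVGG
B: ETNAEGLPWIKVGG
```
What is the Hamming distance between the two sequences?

Comparing position by position, 2 positions differ: 4 (M/A), 9 (V/W).

2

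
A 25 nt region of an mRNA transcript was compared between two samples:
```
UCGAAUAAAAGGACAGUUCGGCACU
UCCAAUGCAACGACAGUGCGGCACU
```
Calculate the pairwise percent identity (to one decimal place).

80.0%

5 positions differ (3, 7, 8, 11, 18), so 20 of 25 match: 20/25 = 80%.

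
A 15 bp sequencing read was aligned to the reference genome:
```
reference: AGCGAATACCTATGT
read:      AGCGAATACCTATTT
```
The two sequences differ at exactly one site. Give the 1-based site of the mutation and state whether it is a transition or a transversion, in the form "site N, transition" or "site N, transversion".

Site 14 changes G→T. G is a purine and T is a pyrimidine, so this is a transversion.

site 14, transversion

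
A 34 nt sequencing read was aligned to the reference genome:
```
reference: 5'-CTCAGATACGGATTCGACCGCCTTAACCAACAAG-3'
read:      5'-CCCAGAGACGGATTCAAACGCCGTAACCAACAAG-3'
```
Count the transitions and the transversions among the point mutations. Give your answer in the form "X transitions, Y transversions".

2 transitions, 3 transversions

Mismatches (1-based):
base 2: T→C (pyrimidine→pyrimidine, transition)
base 7: T→G (pyrimidine→purine, transversion)
base 16: G→A (purine→purine, transition)
base 18: C→A (pyrimidine→purine, transversion)
base 23: T→G (pyrimidine→purine, transversion)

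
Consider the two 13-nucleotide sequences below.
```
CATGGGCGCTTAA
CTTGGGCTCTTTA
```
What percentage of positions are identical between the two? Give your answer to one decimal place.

76.9%

3 positions differ (2, 8, 12), so 10 of 13 match: 10/13 = 76.92%.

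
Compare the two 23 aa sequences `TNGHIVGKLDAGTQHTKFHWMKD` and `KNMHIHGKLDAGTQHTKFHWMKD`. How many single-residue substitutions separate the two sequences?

3

Mismatches (1-based): residue 1: T→K; residue 3: G→M; residue 6: V→H.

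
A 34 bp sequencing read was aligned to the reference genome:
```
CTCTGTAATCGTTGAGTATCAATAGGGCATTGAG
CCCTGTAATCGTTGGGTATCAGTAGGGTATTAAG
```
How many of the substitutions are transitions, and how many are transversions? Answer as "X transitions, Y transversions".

5 transitions, 0 transversions

Transitions (purine↔purine or pyrimidine↔pyrimidine): 2 T→C, 15 A→G, 22 A→G, 28 C→T, 32 G→A.
Transversions (purine↔pyrimidine): none.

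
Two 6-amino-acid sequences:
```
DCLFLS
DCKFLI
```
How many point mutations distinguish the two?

The sequences differ at positions 3, 6 (1-based) — 2 in total.

2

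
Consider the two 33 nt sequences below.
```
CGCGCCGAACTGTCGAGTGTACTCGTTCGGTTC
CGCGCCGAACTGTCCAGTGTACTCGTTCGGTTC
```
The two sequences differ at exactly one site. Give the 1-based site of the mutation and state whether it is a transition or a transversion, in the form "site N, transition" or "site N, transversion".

The sequences differ only at site 15: G→C (purine→pyrimidine), a transversion.

site 15, transversion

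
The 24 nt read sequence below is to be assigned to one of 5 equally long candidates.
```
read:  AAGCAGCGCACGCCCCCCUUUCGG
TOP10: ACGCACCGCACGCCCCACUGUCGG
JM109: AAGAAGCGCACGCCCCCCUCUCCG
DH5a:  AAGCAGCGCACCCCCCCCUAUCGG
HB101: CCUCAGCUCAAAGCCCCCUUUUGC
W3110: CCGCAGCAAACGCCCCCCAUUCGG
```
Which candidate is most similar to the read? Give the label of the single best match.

DH5a

Hamming distances to read — TOP10: 4; JM109: 3; DH5a: 2; HB101: 9; W3110: 5.
Smallest is DH5a with 2 mismatches.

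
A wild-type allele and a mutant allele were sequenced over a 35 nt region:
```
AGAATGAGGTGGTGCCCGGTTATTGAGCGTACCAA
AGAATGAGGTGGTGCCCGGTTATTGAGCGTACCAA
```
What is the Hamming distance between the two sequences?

0

No positions differ; the sequences are identical.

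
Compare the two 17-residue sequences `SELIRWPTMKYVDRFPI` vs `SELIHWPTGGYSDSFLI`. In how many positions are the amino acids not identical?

Comparing position by position, 6 positions differ: 5 (R/H), 9 (M/G), 10 (K/G), 12 (V/S), 14 (R/S), 16 (P/L).

6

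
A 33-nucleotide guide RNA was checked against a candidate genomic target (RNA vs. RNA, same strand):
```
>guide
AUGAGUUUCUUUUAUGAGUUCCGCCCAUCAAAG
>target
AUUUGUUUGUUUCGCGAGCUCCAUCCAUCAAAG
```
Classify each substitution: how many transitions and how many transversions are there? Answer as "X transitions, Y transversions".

Mismatches (1-based):
base 3: G→U (purine→pyrimidine, transversion)
base 4: A→U (purine→pyrimidine, transversion)
base 9: C→G (pyrimidine→purine, transversion)
base 13: U→C (pyrimidine→pyrimidine, transition)
base 14: A→G (purine→purine, transition)
base 15: U→C (pyrimidine→pyrimidine, transition)
base 19: U→C (pyrimidine→pyrimidine, transition)
base 23: G→A (purine→purine, transition)
base 24: C→U (pyrimidine→pyrimidine, transition)

6 transitions, 3 transversions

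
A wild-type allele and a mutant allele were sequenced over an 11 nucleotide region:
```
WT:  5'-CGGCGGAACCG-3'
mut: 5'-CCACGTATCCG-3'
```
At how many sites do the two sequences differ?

4

Mismatches (1-based): site 2: G→C; site 3: G→A; site 6: G→T; site 8: A→T.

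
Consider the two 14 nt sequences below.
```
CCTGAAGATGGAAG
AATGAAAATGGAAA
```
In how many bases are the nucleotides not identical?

4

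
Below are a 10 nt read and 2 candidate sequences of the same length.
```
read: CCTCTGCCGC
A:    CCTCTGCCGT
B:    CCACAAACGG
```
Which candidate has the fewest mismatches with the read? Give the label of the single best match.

A

Hamming distances to read — A: 1; B: 5.
Smallest is A with 1 mismatch.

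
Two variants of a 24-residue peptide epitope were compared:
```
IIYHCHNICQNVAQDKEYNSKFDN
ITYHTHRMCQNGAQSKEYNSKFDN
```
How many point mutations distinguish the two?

6

Comparing position by position, 6 positions differ: 2 (I/T), 5 (C/T), 7 (N/R), 8 (I/M), 12 (V/G), 15 (D/S).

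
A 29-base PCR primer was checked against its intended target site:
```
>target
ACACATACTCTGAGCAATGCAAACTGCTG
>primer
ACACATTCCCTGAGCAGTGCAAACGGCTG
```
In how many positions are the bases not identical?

The sequences differ at positions 7, 9, 17, 25 (1-based) — 4 in total.

4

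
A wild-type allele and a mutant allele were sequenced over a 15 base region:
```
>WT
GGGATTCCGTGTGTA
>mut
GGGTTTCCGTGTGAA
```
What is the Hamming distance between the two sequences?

Comparing position by position, 2 positions differ: 4 (A/T), 14 (T/A).

2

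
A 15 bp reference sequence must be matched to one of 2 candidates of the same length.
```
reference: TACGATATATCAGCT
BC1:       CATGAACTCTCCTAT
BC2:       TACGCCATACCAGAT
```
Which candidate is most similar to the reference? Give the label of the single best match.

BC2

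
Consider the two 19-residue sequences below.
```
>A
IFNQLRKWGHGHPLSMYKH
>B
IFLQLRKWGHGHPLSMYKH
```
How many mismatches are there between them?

1

Comparing position by position, 1 residue differs: 3 (N/L).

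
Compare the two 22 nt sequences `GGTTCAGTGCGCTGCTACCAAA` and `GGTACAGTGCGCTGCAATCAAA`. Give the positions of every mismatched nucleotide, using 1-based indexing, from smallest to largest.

4, 16, 18

Scanning 1-based: 4: T/A; 16: T/A; 18: C/T.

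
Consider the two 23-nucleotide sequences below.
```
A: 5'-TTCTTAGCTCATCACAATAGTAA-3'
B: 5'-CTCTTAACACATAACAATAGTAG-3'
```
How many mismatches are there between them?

Comparing position by position, 5 bases differ: 1 (T/C), 7 (G/A), 9 (T/A), 13 (C/A), 23 (A/G).

5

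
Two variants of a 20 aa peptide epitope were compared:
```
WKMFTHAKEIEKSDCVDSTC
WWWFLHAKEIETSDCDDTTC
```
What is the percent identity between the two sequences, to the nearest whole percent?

70%

Mismatches at positions 2, 3, 5, 12, 16, 18 (1-based): 6 of 20.
Identical positions: 14/20 = 70% → 70%.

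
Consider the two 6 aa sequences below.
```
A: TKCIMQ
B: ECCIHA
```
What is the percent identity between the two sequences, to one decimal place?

Mismatches at positions 1, 2, 5, 6 (1-based): 4 of 6.
Identical positions: 2/6 = 33.33% → 33.3%.

33.3%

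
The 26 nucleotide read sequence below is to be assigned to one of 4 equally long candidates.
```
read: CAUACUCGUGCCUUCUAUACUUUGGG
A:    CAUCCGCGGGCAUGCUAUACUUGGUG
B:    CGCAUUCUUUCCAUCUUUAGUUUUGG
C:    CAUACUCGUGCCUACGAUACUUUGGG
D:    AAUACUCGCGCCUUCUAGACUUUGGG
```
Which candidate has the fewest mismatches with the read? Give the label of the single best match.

C

Hamming distances to read — A: 7; B: 9; C: 2; D: 3.
Smallest is C with 2 mismatches.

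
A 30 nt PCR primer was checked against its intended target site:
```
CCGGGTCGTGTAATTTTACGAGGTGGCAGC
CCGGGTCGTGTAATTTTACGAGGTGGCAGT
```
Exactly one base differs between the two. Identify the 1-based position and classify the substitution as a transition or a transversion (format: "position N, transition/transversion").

The sequences differ only at position 30: C→T (pyrimidine→pyrimidine), a transition.

position 30, transition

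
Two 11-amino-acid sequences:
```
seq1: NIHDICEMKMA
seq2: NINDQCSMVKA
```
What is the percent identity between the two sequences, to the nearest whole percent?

5 positions differ (3, 5, 7, 9, 10), so 6 of 11 match: 6/11 = 54.55%.

55%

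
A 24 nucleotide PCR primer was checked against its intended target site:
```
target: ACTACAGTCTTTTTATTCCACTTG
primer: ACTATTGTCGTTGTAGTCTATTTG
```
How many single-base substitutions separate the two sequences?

Comparing position by position, 7 bases differ: 5 (C/T), 6 (A/T), 10 (T/G), 13 (T/G), 16 (T/G), 19 (C/T), 21 (C/T).

7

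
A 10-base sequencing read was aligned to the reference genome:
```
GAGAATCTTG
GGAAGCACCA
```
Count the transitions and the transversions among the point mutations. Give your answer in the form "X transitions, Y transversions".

Mismatches (1-based):
site 2: A→G (purine→purine, transition)
site 3: G→A (purine→purine, transition)
site 5: A→G (purine→purine, transition)
site 6: T→C (pyrimidine→pyrimidine, transition)
site 7: C→A (pyrimidine→purine, transversion)
site 8: T→C (pyrimidine→pyrimidine, transition)
site 9: T→C (pyrimidine→pyrimidine, transition)
site 10: G→A (purine→purine, transition)

7 transitions, 1 transversion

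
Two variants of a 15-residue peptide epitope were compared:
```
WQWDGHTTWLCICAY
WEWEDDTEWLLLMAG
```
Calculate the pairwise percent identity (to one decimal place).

40.0%

Mismatches at positions 2, 4, 5, 6, 8, 11, 12, 13, 15 (1-based): 9 of 15.
Identical positions: 6/15 = 40% → 40.0%.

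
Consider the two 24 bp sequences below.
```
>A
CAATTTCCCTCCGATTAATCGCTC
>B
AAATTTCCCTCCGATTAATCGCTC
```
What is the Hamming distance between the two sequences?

Comparing position by position, 1 site differs: 1 (C/A).

1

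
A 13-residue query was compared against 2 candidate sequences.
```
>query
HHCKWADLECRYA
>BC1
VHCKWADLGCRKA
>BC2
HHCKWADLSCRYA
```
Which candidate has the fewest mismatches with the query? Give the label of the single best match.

BC2

Hamming distances to query — BC1: 3; BC2: 1.
Smallest is BC2 with 1 mismatch.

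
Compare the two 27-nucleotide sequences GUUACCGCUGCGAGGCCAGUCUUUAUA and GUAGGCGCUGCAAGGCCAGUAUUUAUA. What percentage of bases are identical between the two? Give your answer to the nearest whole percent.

5 positions differ (3, 4, 5, 12, 21), so 22 of 27 match: 22/27 = 81.48%.

81%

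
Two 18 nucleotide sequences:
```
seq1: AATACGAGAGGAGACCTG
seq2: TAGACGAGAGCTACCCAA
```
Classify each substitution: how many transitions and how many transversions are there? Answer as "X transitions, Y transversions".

2 transitions, 6 transversions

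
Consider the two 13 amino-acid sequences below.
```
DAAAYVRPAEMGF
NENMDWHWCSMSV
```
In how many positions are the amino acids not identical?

12

The sequences differ at positions 1, 2, 3, 4, 5, 6, 7, 8, 9, 10, 12, 13 (1-based) — 12 in total.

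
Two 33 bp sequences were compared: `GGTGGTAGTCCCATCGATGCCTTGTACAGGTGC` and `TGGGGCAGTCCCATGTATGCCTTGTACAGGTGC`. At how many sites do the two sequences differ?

Mismatches (1-based): site 1: G→T; site 3: T→G; site 6: T→C; site 15: C→G; site 16: G→T.

5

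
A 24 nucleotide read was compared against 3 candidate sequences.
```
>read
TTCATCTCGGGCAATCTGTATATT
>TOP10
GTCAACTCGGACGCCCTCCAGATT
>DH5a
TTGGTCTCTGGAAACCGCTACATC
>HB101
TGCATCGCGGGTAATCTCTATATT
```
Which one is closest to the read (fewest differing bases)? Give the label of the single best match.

Hamming distances to read — TOP10: 9; DH5a: 9; HB101: 4.
Smallest is HB101 with 4 mismatches.

HB101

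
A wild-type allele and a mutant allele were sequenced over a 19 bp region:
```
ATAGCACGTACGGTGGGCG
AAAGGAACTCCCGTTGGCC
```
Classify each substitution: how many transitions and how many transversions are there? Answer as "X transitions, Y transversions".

0 transitions, 8 transversions

Mismatches (1-based):
position 2: T→A (pyrimidine→purine, transversion)
position 5: C→G (pyrimidine→purine, transversion)
position 7: C→A (pyrimidine→purine, transversion)
position 8: G→C (purine→pyrimidine, transversion)
position 10: A→C (purine→pyrimidine, transversion)
position 12: G→C (purine→pyrimidine, transversion)
position 15: G→T (purine→pyrimidine, transversion)
position 19: G→C (purine→pyrimidine, transversion)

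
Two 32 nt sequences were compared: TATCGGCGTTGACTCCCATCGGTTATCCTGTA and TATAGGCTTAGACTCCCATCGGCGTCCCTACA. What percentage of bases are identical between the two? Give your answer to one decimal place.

9 positions differ (4, 8, 10, 23, 24, 25, 26, 30, 31), so 23 of 32 match: 23/32 = 71.88%.

71.9%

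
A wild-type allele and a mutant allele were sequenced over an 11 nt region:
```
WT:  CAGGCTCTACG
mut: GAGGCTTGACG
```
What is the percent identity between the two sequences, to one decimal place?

Mismatches at positions 1, 7, 8 (1-based): 3 of 11.
Identical positions: 8/11 = 72.73% → 72.7%.

72.7%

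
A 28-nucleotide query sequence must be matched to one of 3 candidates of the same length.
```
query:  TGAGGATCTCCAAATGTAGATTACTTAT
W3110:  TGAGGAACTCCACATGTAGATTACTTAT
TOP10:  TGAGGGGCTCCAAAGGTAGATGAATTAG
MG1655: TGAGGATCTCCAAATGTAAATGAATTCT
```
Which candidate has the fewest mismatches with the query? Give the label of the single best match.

W3110

Hamming distances to query — W3110: 2; TOP10: 6; MG1655: 4.
Smallest is W3110 with 2 mismatches.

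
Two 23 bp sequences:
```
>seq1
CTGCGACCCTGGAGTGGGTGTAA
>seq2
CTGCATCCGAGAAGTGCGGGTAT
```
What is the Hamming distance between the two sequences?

8

Comparing position by position, 8 positions differ: 5 (G/A), 6 (A/T), 9 (C/G), 10 (T/A), 12 (G/A), 17 (G/C), 19 (T/G), 23 (A/T).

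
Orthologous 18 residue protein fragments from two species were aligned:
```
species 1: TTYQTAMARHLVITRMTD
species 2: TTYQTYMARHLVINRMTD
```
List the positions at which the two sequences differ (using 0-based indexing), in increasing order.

Differences at position 5 (A→Y), position 13 (T→N).

5, 13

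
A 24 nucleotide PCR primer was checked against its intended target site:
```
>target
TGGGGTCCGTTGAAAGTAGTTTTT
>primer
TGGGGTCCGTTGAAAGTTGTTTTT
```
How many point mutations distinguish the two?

Mismatches (1-based): position 18: A→T.

1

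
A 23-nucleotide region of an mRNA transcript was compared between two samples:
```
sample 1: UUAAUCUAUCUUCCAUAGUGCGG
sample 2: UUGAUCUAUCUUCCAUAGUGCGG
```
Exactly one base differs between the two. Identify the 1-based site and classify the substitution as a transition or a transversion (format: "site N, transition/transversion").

site 3, transition

Site 3 changes A→G. A is a purine and G is a purine, so this is a transition.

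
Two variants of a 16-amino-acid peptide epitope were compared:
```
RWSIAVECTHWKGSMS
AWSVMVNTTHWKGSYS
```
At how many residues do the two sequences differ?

6

The sequences differ at residues 1, 4, 5, 7, 8, 15 (1-based) — 6 in total.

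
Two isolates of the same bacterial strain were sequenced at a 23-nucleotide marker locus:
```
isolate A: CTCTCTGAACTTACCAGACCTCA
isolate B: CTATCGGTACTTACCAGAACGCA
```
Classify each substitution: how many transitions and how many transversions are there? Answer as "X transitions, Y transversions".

Transitions (purine↔purine or pyrimidine↔pyrimidine): none.
Transversions (purine↔pyrimidine): 3 C→A, 6 T→G, 8 A→T, 19 C→A, 21 T→G.

0 transitions, 5 transversions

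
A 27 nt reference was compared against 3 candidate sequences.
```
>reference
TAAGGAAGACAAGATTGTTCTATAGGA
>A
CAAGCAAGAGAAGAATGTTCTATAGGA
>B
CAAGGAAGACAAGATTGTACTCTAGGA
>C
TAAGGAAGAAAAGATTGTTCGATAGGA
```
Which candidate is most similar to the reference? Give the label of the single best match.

A differs at 4 bases; B differs at 3 bases; C differs at 2 bases. The closest is C.

C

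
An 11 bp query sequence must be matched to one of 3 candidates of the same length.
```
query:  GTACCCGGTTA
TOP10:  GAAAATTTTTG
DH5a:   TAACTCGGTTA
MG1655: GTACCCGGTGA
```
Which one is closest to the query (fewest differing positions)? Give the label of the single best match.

MG1655

TOP10 differs at 7 positions; DH5a differs at 3 positions; MG1655 differs at 1 position. The closest is MG1655.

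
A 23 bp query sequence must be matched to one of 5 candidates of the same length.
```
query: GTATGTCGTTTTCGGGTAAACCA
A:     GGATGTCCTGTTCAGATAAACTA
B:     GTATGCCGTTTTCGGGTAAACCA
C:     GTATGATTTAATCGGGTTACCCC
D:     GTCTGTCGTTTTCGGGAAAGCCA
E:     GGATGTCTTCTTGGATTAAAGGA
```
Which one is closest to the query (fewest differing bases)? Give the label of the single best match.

B

A differs at 6 bases; B differs at 1 base; C differs at 8 bases; D differs at 3 bases; E differs at 8 bases. The closest is B.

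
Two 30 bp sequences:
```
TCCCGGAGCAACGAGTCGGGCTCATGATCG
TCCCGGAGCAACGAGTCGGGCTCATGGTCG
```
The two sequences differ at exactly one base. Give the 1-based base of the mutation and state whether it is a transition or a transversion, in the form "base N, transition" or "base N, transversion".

The sequences differ only at base 27: A→G (purine→purine), a transition.

base 27, transition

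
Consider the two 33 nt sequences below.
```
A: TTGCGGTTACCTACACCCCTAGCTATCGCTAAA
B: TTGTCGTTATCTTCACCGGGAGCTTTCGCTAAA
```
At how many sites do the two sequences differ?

Comparing position by position, 8 sites differ: 4 (C/T), 5 (G/C), 10 (C/T), 13 (A/T), 18 (C/G), 19 (C/G), 20 (T/G), 25 (A/T).

8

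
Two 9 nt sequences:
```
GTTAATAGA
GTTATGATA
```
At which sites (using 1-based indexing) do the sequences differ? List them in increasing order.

5, 6, 8

Scanning 1-based: 5: A/T; 6: T/G; 8: G/T.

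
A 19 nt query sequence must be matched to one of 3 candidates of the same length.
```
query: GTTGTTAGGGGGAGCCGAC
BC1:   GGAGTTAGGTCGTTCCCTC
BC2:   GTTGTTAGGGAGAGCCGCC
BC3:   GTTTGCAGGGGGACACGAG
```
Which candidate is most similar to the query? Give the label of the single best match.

BC2

BC1 differs at 8 positions; BC2 differs at 2 positions; BC3 differs at 6 positions. The closest is BC2.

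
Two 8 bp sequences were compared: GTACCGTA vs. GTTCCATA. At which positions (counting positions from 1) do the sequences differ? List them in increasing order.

3, 6

Scanning 1-based: 3: A/T; 6: G/A.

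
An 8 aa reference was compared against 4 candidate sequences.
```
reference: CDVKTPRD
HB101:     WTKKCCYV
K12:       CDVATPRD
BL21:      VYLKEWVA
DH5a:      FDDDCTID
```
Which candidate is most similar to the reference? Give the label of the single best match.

K12

Hamming distances to reference — HB101: 7; K12: 1; BL21: 7; DH5a: 6.
Smallest is K12 with 1 mismatch.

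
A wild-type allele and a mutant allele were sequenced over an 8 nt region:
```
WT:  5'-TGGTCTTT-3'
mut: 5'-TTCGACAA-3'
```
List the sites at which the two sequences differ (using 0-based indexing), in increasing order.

Differences at site 1 (G→T), site 2 (G→C), site 3 (T→G), site 4 (C→A), site 5 (T→C), site 6 (T→A), site 7 (T→A).

1, 2, 3, 4, 5, 6, 7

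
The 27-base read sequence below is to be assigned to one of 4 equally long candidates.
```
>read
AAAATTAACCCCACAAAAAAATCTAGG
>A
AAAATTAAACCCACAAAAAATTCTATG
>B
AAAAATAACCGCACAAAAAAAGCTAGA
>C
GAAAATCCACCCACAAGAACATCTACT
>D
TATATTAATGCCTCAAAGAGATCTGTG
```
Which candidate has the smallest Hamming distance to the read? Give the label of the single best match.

A

A differs at 3 positions; B differs at 4 positions; C differs at 9 positions; D differs at 9 positions. The closest is A.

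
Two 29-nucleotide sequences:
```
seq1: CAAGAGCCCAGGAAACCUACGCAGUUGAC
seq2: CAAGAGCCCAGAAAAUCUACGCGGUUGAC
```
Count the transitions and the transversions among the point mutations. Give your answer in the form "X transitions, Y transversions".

3 transitions, 0 transversions

Transitions (purine↔purine or pyrimidine↔pyrimidine): 12 G→A, 16 C→U, 23 A→G.
Transversions (purine↔pyrimidine): none.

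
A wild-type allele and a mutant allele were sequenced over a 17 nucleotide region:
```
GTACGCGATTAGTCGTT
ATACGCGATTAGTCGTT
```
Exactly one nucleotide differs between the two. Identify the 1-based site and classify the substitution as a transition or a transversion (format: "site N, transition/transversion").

site 1, transition

The sequences differ only at site 1: G→A (purine→purine), a transition.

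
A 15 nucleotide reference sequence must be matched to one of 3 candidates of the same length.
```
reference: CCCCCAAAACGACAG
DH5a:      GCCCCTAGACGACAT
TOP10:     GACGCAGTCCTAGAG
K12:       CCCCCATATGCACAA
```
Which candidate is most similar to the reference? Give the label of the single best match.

DH5a differs at 4 sites; TOP10 differs at 8 sites; K12 differs at 5 sites. The closest is DH5a.

DH5a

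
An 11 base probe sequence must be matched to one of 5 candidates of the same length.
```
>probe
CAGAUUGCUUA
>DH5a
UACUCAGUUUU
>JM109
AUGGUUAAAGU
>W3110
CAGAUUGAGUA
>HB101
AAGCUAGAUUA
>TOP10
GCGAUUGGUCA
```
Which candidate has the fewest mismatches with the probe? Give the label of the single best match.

W3110

Hamming distances to probe — DH5a: 7; JM109: 8; W3110: 2; HB101: 4; TOP10: 4.
Smallest is W3110 with 2 mismatches.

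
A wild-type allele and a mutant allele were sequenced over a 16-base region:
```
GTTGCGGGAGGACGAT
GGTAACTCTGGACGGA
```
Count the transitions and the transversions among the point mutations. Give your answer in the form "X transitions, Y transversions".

Mismatches (1-based):
site 2: T→G (pyrimidine→purine, transversion)
site 4: G→A (purine→purine, transition)
site 5: C→A (pyrimidine→purine, transversion)
site 6: G→C (purine→pyrimidine, transversion)
site 7: G→T (purine→pyrimidine, transversion)
site 8: G→C (purine→pyrimidine, transversion)
site 9: A→T (purine→pyrimidine, transversion)
site 15: A→G (purine→purine, transition)
site 16: T→A (pyrimidine→purine, transversion)

2 transitions, 7 transversions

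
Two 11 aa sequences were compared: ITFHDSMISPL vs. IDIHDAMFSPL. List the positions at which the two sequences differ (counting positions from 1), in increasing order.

Scanning 1-based: 2: T/D; 3: F/I; 6: S/A; 8: I/F.

2, 3, 6, 8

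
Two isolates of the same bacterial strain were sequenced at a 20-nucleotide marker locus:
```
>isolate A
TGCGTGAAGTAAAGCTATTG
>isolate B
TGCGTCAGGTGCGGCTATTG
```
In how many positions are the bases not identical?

5

Comparing position by position, 5 positions differ: 6 (G/C), 8 (A/G), 11 (A/G), 12 (A/C), 13 (A/G).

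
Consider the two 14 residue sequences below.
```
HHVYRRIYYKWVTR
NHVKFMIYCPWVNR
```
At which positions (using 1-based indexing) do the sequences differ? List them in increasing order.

Scanning 1-based: 1: H/N; 4: Y/K; 5: R/F; 6: R/M; 9: Y/C; 10: K/P; 13: T/N.

1, 4, 5, 6, 9, 10, 13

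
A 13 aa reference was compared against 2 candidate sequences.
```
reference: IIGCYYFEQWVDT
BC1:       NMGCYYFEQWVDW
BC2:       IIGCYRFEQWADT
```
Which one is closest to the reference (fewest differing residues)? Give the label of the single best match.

Hamming distances to reference — BC1: 3; BC2: 2.
Smallest is BC2 with 2 mismatches.

BC2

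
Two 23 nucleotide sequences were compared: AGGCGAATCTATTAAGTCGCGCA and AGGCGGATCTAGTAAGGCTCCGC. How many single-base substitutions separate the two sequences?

7

The sequences differ at positions 6, 12, 17, 19, 21, 22, 23 (1-based) — 7 in total.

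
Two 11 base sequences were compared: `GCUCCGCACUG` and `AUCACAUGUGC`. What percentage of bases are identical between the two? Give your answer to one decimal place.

10 positions differ (1, 2, 3, 4, 6, 7, 8, 9, 10, 11), so 1 of 11 match: 1/11 = 9.091%.

9.1%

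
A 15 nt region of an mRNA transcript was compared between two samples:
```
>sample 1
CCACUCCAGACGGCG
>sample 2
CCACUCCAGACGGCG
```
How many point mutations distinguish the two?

0

The two sequences are identical at every position.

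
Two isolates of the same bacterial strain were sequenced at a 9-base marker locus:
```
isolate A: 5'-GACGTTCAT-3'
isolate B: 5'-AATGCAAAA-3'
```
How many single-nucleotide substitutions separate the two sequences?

6

Mismatches (1-based): site 1: G→A; site 3: C→T; site 5: T→C; site 6: T→A; site 7: C→A; site 9: T→A.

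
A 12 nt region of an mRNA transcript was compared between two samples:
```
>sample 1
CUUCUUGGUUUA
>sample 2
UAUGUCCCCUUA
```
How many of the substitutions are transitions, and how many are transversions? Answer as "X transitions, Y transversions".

3 transitions, 4 transversions

Transitions (purine↔purine or pyrimidine↔pyrimidine): 1 C→U, 6 U→C, 9 U→C.
Transversions (purine↔pyrimidine): 2 U→A, 4 C→G, 7 G→C, 8 G→C.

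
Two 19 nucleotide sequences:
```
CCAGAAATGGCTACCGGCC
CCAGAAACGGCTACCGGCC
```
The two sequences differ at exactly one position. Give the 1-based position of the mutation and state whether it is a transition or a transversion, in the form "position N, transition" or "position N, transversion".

The sequences differ only at position 8: T→C (pyrimidine→pyrimidine), a transition.

position 8, transition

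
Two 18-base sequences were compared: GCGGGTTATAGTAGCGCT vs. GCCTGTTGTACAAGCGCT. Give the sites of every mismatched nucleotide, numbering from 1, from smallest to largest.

Differences at site 3 (G→C), site 4 (G→T), site 8 (A→G), site 11 (G→C), site 12 (T→A).

3, 4, 8, 11, 12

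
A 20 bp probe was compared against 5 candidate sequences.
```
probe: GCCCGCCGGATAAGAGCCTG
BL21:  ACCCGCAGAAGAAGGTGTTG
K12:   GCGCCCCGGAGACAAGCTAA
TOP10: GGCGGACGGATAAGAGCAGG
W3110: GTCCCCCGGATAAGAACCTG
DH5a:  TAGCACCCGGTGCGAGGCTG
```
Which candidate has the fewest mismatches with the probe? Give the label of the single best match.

Hamming distances to probe — BL21: 8; K12: 8; TOP10: 5; W3110: 3; DH5a: 9.
Smallest is W3110 with 3 mismatches.

W3110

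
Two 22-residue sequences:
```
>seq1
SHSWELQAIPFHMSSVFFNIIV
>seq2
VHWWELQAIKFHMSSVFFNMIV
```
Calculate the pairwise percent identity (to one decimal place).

81.8%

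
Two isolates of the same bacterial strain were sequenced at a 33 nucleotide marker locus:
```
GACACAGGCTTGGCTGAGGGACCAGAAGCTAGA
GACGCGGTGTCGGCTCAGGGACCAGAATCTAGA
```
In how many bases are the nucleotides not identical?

Mismatches (1-based): base 4: A→G; base 6: A→G; base 8: G→T; base 9: C→G; base 11: T→C; base 16: G→C; base 28: G→T.

7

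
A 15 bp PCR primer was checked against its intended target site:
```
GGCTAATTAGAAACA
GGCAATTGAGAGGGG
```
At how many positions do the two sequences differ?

7

Comparing position by position, 7 positions differ: 4 (T/A), 6 (A/T), 8 (T/G), 12 (A/G), 13 (A/G), 14 (C/G), 15 (A/G).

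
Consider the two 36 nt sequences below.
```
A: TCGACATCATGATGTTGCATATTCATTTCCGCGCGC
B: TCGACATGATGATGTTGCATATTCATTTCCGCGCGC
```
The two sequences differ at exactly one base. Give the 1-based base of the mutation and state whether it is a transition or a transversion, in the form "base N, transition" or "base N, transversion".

Base 8 changes C→G. C is a pyrimidine and G is a purine, so this is a transversion.

base 8, transversion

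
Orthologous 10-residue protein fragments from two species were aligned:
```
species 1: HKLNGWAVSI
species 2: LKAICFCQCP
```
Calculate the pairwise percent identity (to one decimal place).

9 positions differ (1, 3, 4, 5, 6, 7, 8, 9, 10), so 1 of 10 match: 1/10 = 10%.

10.0%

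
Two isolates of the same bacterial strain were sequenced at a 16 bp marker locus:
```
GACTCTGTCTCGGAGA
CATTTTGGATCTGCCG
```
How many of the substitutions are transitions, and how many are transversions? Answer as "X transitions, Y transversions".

Mismatches (1-based):
base 1: G→C (purine→pyrimidine, transversion)
base 3: C→T (pyrimidine→pyrimidine, transition)
base 5: C→T (pyrimidine→pyrimidine, transition)
base 8: T→G (pyrimidine→purine, transversion)
base 9: C→A (pyrimidine→purine, transversion)
base 12: G→T (purine→pyrimidine, transversion)
base 14: A→C (purine→pyrimidine, transversion)
base 15: G→C (purine→pyrimidine, transversion)
base 16: A→G (purine→purine, transition)

3 transitions, 6 transversions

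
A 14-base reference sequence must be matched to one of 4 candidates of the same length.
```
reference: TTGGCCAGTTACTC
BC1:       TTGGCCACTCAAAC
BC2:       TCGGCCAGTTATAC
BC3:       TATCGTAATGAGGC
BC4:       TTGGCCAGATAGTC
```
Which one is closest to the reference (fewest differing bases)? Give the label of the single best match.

BC4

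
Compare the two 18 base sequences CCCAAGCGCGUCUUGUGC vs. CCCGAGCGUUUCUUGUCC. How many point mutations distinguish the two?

4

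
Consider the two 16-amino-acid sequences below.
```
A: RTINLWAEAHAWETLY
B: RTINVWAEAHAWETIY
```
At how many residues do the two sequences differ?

Comparing position by position, 2 residues differ: 5 (L/V), 15 (L/I).

2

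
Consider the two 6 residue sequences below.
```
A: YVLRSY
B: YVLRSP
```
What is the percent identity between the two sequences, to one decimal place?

83.3%

1 position differs (6), so 5 of 6 match: 5/6 = 83.33%.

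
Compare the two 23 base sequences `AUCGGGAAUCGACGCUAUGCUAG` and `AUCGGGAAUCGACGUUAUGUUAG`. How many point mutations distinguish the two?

2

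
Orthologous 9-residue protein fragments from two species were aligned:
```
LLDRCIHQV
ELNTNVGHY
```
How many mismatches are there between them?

Comparing position by position, 8 positions differ: 1 (L/E), 3 (D/N), 4 (R/T), 5 (C/N), 6 (I/V), 7 (H/G), 8 (Q/H), 9 (V/Y).

8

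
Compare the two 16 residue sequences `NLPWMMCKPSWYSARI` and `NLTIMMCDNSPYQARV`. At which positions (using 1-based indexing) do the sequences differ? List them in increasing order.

Differences at position 3 (P→T), position 4 (W→I), position 8 (K→D), position 9 (P→N), position 11 (W→P), position 13 (S→Q), position 16 (I→V).

3, 4, 8, 9, 11, 13, 16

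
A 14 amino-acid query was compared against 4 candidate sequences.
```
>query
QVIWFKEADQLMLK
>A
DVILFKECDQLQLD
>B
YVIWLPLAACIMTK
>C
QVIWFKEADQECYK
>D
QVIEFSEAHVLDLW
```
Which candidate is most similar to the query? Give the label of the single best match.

Hamming distances to query — A: 5; B: 8; C: 3; D: 6.
Smallest is C with 3 mismatches.

C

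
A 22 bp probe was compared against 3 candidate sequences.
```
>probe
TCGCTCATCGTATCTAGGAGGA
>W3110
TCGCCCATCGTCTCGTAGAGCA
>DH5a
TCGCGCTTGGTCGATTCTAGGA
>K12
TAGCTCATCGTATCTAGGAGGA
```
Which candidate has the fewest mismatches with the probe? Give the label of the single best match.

K12

Hamming distances to probe — W3110: 6; DH5a: 9; K12: 1.
Smallest is K12 with 1 mismatch.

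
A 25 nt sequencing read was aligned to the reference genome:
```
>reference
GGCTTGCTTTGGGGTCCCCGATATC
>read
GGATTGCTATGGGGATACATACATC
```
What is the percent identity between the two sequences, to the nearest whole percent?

68%

Mismatches at positions 3, 9, 15, 16, 17, 19, 20, 22 (1-based): 8 of 25.
Identical positions: 17/25 = 68% → 68%.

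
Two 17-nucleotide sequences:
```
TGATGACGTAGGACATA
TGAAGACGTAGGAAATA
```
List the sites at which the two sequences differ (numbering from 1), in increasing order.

Scanning 1-based: 4: T/A; 14: C/A.

4, 14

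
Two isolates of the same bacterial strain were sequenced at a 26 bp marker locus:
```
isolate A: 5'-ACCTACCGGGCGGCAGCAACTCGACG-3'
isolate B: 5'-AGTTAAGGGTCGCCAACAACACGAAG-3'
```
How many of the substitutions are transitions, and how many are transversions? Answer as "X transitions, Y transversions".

2 transitions, 7 transversions

Mismatches (1-based):
position 2: C→G (pyrimidine→purine, transversion)
position 3: C→T (pyrimidine→pyrimidine, transition)
position 6: C→A (pyrimidine→purine, transversion)
position 7: C→G (pyrimidine→purine, transversion)
position 10: G→T (purine→pyrimidine, transversion)
position 13: G→C (purine→pyrimidine, transversion)
position 16: G→A (purine→purine, transition)
position 21: T→A (pyrimidine→purine, transversion)
position 25: C→A (pyrimidine→purine, transversion)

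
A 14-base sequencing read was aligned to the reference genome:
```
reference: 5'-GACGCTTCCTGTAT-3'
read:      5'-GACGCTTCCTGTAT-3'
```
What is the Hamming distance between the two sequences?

The two sequences are identical at every position.

0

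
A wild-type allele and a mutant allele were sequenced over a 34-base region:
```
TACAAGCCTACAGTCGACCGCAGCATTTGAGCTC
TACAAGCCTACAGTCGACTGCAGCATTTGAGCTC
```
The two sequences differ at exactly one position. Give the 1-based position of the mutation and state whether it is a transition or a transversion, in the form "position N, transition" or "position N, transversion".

The sequences differ only at position 19: C→T (pyrimidine→pyrimidine), a transition.

position 19, transition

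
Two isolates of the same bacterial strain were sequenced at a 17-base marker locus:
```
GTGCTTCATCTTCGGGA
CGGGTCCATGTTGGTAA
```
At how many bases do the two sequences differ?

The sequences differ at bases 1, 2, 4, 6, 10, 13, 15, 16 (1-based) — 8 in total.

8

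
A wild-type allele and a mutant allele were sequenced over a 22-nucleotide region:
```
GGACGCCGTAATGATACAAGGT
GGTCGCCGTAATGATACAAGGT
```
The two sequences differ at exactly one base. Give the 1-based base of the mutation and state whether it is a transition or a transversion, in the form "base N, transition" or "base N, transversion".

Base 3 changes A→T. A is a purine and T is a pyrimidine, so this is a transversion.

base 3, transversion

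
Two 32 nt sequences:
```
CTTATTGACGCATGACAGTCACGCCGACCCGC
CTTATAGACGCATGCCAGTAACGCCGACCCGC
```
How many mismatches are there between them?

3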